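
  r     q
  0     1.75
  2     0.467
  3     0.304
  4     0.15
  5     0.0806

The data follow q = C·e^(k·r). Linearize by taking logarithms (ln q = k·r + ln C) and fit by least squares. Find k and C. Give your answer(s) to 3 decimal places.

k = -0.609, C = 1.722

Let Y = ln q. Fitting Y = k·r + ln C by least squares:
Σr = 14.0000, Σ(r)² = 54.0000, Σln q = -5.8079, Σr·ln q = -25.2748.
Equations: 54.0000·k + 14.0000·ln C = -25.2748;  14.0000·k + 5·ln C = -5.8079.
Slope k = (n·Σr·ln q − Σr·Σln q)/(n·Σ(r)² − (Σr)²) = (5·-25.2748 − 14.0000·-5.8079)/74.0000 = -0.60896; ln C = (Σln q − k·Σr)/n = 0.54351, so C = exp(0.54351) = 1.72204.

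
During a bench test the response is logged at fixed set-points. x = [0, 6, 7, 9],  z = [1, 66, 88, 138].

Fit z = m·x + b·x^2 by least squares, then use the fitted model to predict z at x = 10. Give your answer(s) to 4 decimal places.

The normal equations are: 166·m + 1288·b = 2254;  1288·m + 10258·b = 17866.
(Σx·x = 166, Σx·x^2 = 1288, Σx^2·x^2 = 10258, Σx·z = 2254, Σx^2·z = 17866.)
Eliminating b: 10258·(row 1) − 1288·(row 2) gives 43884·m = 10258·2254 − 1288·17866 = 110124, so m = 133/53.
Then b = (17866 − 1288·(133/53))/10258 = 1739/1219.
At x = 10: ẑ = (133/53)·(10) + (1739/1219)·(100) = 204490/1219.

ẑ = 167.7523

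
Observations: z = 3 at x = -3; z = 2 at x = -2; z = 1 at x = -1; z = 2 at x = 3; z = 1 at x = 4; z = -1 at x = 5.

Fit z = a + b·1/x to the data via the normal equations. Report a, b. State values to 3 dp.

With design matrix A, AᵀA = [[6, -21/20]; [-21/20, 5669/3600]] and Aᵀz = [8, -137/60]ᵀ.
Determinant 6·(5669/3600) − (-21/20)² = 2003/240.
a = (8·(5669/3600) − (-21/20)·(-137/60))/(2003/240) = 36721/30045; b = (6·(-137/60) − (-21/20)·8)/(2003/240) = -1272/2003.

a = 1.222, b = -0.635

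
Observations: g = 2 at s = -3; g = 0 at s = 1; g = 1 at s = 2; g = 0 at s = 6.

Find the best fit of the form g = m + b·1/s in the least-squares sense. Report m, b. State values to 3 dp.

m = 1.162, b = -1.235

The normal equations are: 4·m + (4/3)·b = 3;  (4/3)·m + (25/18)·b = -1/6.
Δ = 4·(25/18) − (4/3)² = 34/9.
m = (3·(25/18) − (4/3)·(-1/6))/(34/9) = 79/68; b = (4·(-1/6) − (4/3)·3)/(34/9) = -21/17.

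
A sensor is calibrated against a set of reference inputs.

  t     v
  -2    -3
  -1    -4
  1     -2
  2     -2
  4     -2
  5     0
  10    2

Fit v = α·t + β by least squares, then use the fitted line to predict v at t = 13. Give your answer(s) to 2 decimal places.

v̂ = 3.17

XᵀX·[α, β]ᵀ = Xᵀv reads: 151·α + 19·β = 16;  19·α + 7·β = -11.
(Σt·t = 151, Σt = 19, Σ1 = 7, Σt·v = 16, Σv = -11.)
det = 151·7 − 19² = 696.
α = (16·7 − 19·(-11))/696 = 107/232; β = (151·(-11) − 19·16)/696 = -655/232.
At t = 13: v̂ = (107/232)·(13) + (-655/232)·(1) = 92/29.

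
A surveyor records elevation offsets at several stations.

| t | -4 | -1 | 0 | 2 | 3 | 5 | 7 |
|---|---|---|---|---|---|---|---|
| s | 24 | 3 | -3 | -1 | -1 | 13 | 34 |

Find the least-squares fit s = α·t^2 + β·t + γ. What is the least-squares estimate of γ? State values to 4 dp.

With design matrix A, AᵀA = [[3380, 438, 104]; [438, 104, 12]; [104, 12, 7]] and Aᵀs = [2365, 199, 69]ᵀ.
Inverting the 3×3 Gram matrix, [α, β, γ]ᵀ = [317869/299698, -699583/299698, -284587/149849]ᵀ.

γ = -1.8992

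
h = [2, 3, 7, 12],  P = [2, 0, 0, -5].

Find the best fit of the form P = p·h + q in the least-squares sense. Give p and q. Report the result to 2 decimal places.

Normal-equation sums: Σh·h = 206, Σh = 24, Σ1 = 4.
Moment sums: Σh·P = -56, ΣP = -3.
So MᵀM·[p, q]ᵀ = MᵀP: [[206, 24]; [24, 4]]·[p, q]ᵀ = [-56, -3]ᵀ.
det = 206·4 − 24² = 248.
p = ((-56)·4 − 24·(-3))/248 = -19/31; q = (206·(-3) − 24·(-56))/248 = 363/124.

p = -0.61, q = 2.93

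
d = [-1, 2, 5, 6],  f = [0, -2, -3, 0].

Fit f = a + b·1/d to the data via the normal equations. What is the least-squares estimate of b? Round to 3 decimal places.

With design matrix A, AᵀA = [[4, -2/15]; [-2/15, 593/450]] and Aᵀf = [-5, -8/5]ᵀ.
Δ = 4·(593/450) − (-2/15)² = 394/75.
a = ((-5)·(593/450) − (-2/15)·(-8/5))/(394/75) = -3061/2364; b = (4·(-8/5) − (-2/15)·(-5))/(394/75) = -265/197.

b = -1.345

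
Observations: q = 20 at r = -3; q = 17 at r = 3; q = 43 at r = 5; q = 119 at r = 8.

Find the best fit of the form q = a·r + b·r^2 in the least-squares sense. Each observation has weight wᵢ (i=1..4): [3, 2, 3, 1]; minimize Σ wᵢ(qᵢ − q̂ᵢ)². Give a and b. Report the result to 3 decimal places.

a = -0.843, b = 1.947

Forming XᵀWX = [[184, 860]; [860, 6376]] and XᵀWq = [1519, 11687]ᵀ gives XᵀWX·[a, b]ᵀ = XᵀWq.
Determinant 184·6376 − 860² = 433584.
a = (1519·6376 − 860·11687)/433584 = -30473/36132; b = (184·11687 − 860·1519)/433584 = 70339/36132.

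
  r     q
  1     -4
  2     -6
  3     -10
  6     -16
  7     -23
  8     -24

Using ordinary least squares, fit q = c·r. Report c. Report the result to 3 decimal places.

c = -3.037

With design matrix X, XᵀX = [[163]] and Xᵀq = [-495]ᵀ.
Hence c = -495 / 163 ≈ -3.03681.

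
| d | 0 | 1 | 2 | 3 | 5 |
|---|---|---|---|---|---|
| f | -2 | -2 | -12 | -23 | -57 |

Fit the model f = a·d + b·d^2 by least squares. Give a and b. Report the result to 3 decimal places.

a = -1.730, b = -1.941

AᵀA·[a, b]ᵀ = Aᵀf reads: 39·a + 161·b = -380;  161·a + 723·b = -1682.
Determinant 39·723 − 161² = 2276.
a = ((-380)·723 − 161·(-1682))/2276 = -1969/1138; b = (39·(-1682) − 161·(-380))/2276 = -2209/1138.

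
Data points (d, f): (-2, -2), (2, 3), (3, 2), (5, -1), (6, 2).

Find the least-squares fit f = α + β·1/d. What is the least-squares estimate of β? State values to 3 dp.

MᵀM·[α, β]ᵀ = Mᵀf reads: 5·α + (7/10)·β = 4;  (7/10)·α + (611/900)·β = 33/10.
(Σ1 = 5, Σ1/d = 7/10, Σ1/d·1/d = 611/900, Σf = 4, Σ1/d·f = 33/10.)
Determinant 5·(611/900) − (7/10)² = 1307/450.
α = (4·(611/900) − (7/10)·(33/10))/(1307/450) = 365/2614; β = (5·(33/10) − (7/10)·4)/(1307/450) = 6165/1307.

β = 4.717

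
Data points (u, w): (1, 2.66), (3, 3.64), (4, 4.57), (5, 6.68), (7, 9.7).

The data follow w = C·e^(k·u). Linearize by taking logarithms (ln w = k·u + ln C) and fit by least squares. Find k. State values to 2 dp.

k = 0.22

With ln wᵢ as the transformed response and uᵢ as the regressor:
Σu = 20.0000, Σ(u)² = 100.0000, Σln w = 7.9611, Σu·ln w = 36.3328.
Equations: 100.0000·k + 20.0000·ln C = 36.3328;  20.0000·k + 5·ln C = 7.9611.
Slope k = (n·Σu·ln w − Σu·Σln w)/(n·Σ(u)² − (Σu)²) = (5·36.3328 − 20.0000·7.9611)/100.0000 = 0.22443; ln C = (Σln w − k·Σu)/n = 0.69451.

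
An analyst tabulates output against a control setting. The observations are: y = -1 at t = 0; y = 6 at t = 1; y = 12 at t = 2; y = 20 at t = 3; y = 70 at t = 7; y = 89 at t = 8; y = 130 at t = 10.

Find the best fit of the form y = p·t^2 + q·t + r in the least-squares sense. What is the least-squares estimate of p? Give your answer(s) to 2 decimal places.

p = 0.92

Compute the Gram sums: Σt^2·t^2 = 16595, Σt^2·t = 1891, Σt^2 = 227, Σt·t = 227, Σt = 31, Σ1 = 7.
For Xᵀy: Σt^2·y = 22360, Σt·y = 2592, Σy = 326.
Normal equations: [[16595, 1891, 227]; [1891, 227, 31]; [227, 31, 7]]·[p, q, r]ᵀ = [22360, 2592, 326]ᵀ.
Inverting the 3×3 Gram matrix, [p, q, r]ᵀ = [35459/38418, 141653/38418, 1996/6403]ᵀ.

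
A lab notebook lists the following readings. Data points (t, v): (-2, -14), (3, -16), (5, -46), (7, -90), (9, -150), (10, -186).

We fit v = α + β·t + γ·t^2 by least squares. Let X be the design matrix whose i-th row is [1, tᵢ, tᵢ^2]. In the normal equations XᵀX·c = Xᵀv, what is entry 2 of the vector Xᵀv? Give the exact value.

Entry 2 ↔ basis t, so (Xᵀv)_{2} = Σᵢ (t)·vᵢ = (-2)·(-14) + (3)·(-16) + (5)·(-46) + (7)·(-90) + (9)·(-150) + (10)·(-186) = -4090.

-4090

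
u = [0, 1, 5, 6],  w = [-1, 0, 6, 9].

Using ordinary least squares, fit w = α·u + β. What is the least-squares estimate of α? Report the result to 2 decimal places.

α = 1.62

Forming MᵀM = [[62, 12]; [12, 4]] and Mᵀw = [84, 14]ᵀ gives MᵀM·[α, β]ᵀ = Mᵀw.
Δ = 62·4 − 12² = 104.
α = (84·4 − 12·14)/104 = 21/13; β = (62·14 − 12·84)/104 = -35/26.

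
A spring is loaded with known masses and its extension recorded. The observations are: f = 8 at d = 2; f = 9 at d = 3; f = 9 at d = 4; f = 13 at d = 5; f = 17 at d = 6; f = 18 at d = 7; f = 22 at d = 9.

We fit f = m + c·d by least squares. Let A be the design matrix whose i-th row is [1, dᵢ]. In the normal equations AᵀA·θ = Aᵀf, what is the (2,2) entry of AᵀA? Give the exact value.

Row 2 ↔ basis d, column 2 ↔ basis d, so (AᵀA)_{2,2} = Σᵢ (d)·(d) = (2)·(2) + (3)·(3) + (4)·(4) + (5)·(5) + (6)·(6) + (7)·(7) + (9)·(9) = 220.

220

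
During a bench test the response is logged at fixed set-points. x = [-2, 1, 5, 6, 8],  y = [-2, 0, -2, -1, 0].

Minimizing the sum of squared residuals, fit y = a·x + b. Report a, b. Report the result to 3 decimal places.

a = 0.092, b = -1.331

Compute the Gram sums: Σx·x = 130, Σx = 18, Σ1 = 5.
For Aᵀy: Σx·y = -12, Σy = -5.
AᵀA·[a, b]ᵀ = Aᵀy becomes [[130, 18]; [18, 5]]·[a, b]ᵀ = [-12, -5]ᵀ.
Eliminating b: 5·(row 1) − 18·(row 2) gives 326·a = 5·(-12) − 18·(-5) = 30, so a = 15/163.
Then b = ((-5) − 18·(15/163))/5 = -217/163.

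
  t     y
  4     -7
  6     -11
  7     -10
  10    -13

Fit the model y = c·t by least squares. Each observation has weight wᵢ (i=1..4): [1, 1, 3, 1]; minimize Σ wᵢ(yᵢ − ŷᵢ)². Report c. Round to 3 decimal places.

c = -1.452

Compute the Gram sums: Σwᵢ·t·t = 299.
Right-hand side: Σwᵢ·t·y = -434.
c = (-434)/299 = -1.45151.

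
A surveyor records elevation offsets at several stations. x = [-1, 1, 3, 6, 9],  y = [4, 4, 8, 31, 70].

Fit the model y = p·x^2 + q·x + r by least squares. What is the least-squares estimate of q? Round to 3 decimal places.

The normal system AᵀA·[p, q, r]ᵀ = Aᵀy is [[7940, 972, 128]; [972, 128, 18]; [128, 18, 5]]·[p, q, r]ᵀ = [6866, 840, 117]ᵀ.
Row-reducing yields p = 9545/10434, q = -1344/1739, r = 14417/5217.

q = -0.773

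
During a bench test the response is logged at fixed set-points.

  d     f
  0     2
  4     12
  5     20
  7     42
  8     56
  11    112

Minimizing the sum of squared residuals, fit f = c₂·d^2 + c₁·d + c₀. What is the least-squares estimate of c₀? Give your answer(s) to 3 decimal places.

Compute the Gram sums: Σd^2·d^2 = 22019, Σd^2·d = 2375, Σd^2 = 275, Σd·d = 275, Σd = 35, Σ1 = 6.
Right-hand side: Σd^2·f = 19886, Σd·f = 2122, Σf = 244.
AᵀA·[c₂, c₁, c₀]ᵀ = Aᵀf becomes [[22019, 2375, 275]; [2375, 275, 35]; [275, 35, 6]]·[c₂, c₁, c₀]ᵀ = [19886, 2122, 244]ᵀ.
Row-reducing yields c₂ = 4673/4362, c₁ = -195713/109050, c₀ = 7396/3635.

c₀ = 2.035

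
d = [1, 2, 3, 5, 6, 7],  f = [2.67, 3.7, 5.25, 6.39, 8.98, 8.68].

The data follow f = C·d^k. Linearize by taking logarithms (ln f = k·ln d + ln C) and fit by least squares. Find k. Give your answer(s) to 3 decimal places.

Linearized form: ln f = k·ln d + ln C. From the 6 transformed points,
AᵀA = [[11.2747, 7.1389]; [7.1389, 6]], rhs = [13.8518, 10.1594]ᵀ  (here Σln d = 7.1389, Σ(ln d)² = 11.2747, Σln f = 10.1594, Σln d·ln f = 13.8518).
Slope k = (n·Σln d·ln f − Σln d·Σln f)/(n·Σ(ln d)² − (Σln d)²) = (6·13.8518 − 7.1389·10.1594)/16.6845 = 0.63436; ln C = (Σln f − k·Σln d)/n = 0.93846.

k = 0.634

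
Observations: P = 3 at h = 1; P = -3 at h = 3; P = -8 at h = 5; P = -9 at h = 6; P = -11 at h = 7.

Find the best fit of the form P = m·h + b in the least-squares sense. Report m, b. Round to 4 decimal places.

The normal system XᵀX·[m, b]ᵀ = XᵀP is [[120, 22]; [22, 5]]·[m, b]ᵀ = [-177, -28]ᵀ.
Eliminating b: 5·(row 1) − 22·(row 2) gives 116·m = 5·(-177) − 22·(-28) = -269, so m = -269/116.
Then b = ((-28) − 22·(-269/116))/5 = 267/58.

m = -2.3190, b = 4.6034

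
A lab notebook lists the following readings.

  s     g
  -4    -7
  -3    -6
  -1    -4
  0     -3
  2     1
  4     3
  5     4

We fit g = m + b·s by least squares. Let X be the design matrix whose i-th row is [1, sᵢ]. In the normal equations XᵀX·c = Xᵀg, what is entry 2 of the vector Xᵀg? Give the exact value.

84

Entry 2 ↔ basis s, so (Xᵀg)_{2} = Σᵢ (s)·gᵢ = (-4)·(-7) + (-3)·(-6) + (-1)·(-4) + (0)·(-3) + (2)·(1) + (4)·(3) + (5)·(4) = 84.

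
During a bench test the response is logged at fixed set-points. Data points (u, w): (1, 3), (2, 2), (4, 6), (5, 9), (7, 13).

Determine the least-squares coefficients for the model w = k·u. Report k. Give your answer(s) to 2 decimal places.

k = 1.76

The normal system XᵀX·[k]ᵀ = Xᵀw is [[95]]·[k]ᵀ = [167]ᵀ.
Hence k = 167 / 95 ≈ 1.75789.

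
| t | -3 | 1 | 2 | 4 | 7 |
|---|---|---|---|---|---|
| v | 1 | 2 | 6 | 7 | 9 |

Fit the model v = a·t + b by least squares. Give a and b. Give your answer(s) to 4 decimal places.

a = 0.8577, b = 3.1131

Compute the Gram sums: Σt·t = 79, Σt = 11, Σ1 = 5.
For Mᵀv: Σt·v = 102, Σv = 25.
Δ = 79·5 − 11² = 274.
a = (102·5 − 11·25)/274 = 235/274; b = (79·25 − 11·102)/274 = 853/274.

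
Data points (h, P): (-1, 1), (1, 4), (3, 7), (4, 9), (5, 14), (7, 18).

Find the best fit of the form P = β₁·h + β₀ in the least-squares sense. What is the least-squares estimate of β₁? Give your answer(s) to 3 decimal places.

β₁ = 2.159

Forming MᵀM = [[101, 19]; [19, 6]] and MᵀP = [256, 53]ᵀ gives MᵀM·[β₁, β₀]ᵀ = MᵀP.
Determinant 101·6 − 19² = 245.
β₁ = (256·6 − 19·53)/245 = 529/245; β₀ = (101·53 − 19·256)/245 = 489/245.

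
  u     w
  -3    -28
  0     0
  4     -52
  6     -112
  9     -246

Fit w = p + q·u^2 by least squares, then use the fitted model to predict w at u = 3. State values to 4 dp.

ŵ = -28.8443

AᵀA·[p, q]ᵀ = Aᵀw reads: 5·p + 142·q = -438;  142·p + 8194·q = -25042.
(Σ1 = 5, Σu^2 = 142, Σu^2·u^2 = 8194, Σw = -438, Σu^2·w = -25042.)
Δ = 5·8194 − 142² = 20806.
p = ((-438)·8194 − 142·(-25042))/20806 = -16504/10403; q = (5·(-25042) − 142·(-438))/20806 = -31507/10403.
At u = 3: ŵ = (-16504/10403)·(1) + (-31507/10403)·(9) = -300067/10403.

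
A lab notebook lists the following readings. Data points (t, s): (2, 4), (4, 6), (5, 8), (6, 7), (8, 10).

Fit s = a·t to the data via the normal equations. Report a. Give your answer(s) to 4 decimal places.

a = 1.3379

Setting ∂/∂a … = 0 gives: 145·a = 194.
(Σt·t = 145, Σt·s = 194.)
a = 194/145 = 1.33793.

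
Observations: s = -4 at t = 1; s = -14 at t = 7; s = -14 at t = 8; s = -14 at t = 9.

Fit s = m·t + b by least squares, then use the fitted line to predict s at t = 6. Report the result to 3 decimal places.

Forming XᵀX = [[195, 25]; [25, 4]] and Xᵀs = [-340, -46]ᵀ gives XᵀX·[m, b]ᵀ = Xᵀs.
det = 195·4 − 25² = 155.
m = ((-340)·4 − 25·(-46))/155 = -42/31; b = (195·(-46) − 25·(-340))/155 = -94/31.
At t = 6: ŝ = (-42/31)·(6) + (-94/31)·(1) = -346/31.

ŝ = -11.161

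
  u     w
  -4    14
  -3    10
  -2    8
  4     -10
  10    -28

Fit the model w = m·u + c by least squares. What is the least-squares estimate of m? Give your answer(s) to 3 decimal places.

The normal equations are: 145·m + 5·c = -422;  5·m + 5·c = -6.
(Σu·u = 145, Σu = 5, Σ1 = 5, Σu·w = -422, Σw = -6.)
det = 145·5 − 5² = 700.
m = ((-422)·5 − 5·(-6))/700 = -104/35; c = (145·(-6) − 5·(-422))/700 = 62/35.

m = -2.971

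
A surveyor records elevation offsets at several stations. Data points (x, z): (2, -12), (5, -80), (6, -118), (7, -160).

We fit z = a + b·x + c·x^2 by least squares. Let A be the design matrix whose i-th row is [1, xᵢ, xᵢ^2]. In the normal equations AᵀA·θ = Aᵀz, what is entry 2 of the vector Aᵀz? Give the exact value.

-2252

Entry 2 ↔ basis x, so (Aᵀz)_{2} = Σᵢ (x)·zᵢ = (2)·(-12) + (5)·(-80) + (6)·(-118) + (7)·(-160) = -2252.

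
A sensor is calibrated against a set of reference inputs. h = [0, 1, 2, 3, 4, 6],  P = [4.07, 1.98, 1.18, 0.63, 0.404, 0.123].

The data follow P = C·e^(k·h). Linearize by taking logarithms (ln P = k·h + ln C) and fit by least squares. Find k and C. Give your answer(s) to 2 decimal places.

k = -0.57, C = 3.75

Let Y = ln P. Fitting Y = k·h + ln C by least squares:
Over the data: Σh = 16.0000, Σ(h)² = 66.0000, Σln P = -1.2117, Σh·ln P = -16.5708.
Normal system: [[66.0000, 16.0000]; [16.0000, 6]]·[k, ln C]ᵀ = [-16.5708, -1.2117]ᵀ.
Δ = 66.0000·6 − (16.0000)² = 140.0000; k = (-16.5708·6 − 16.0000·-1.2117)/140.0000 = -0.57170, ln C = (66.0000·-1.2117 − 16.0000·-16.5708)/140.0000 = 1.32258, so C = exp(1.32258) = 3.75308.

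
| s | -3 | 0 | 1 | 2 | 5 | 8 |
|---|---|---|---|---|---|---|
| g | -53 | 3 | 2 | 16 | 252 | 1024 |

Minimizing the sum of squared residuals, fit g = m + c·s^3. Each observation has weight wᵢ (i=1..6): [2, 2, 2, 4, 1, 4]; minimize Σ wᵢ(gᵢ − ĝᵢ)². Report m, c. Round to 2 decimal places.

m = 0.90, c = 2.00

Normal-equation sums: Σwᵢ·1 = 15, Σwᵢ·s^3 = 2153, Σwᵢ·s^3·s^3 = 1065917.
And Σwᵢ·g = 4316, Σwᵢ·s^3·g = 2132030.
Normal equations: [[15, 2153]; [2153, 1065917]]·[m, c]ᵀ = [4316, 2132030]ᵀ.
Eliminating c: 1065917·(row 1) − 2153·(row 2) gives 11353346·m = 1065917·4316 − 2153·2132030 = 10237182, so m = 5118591/5676673.
Then c = (2132030 − 2153·(5118591/5676673))/1065917 = 11344051/5676673.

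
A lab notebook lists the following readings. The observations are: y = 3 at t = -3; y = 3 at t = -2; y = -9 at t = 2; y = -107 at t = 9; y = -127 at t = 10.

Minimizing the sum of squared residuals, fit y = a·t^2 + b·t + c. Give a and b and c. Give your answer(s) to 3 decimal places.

Normal-equation sums: Σt^2·t^2 = 16674, Σt^2·t = 1702, Σt^2 = 198, Σt·t = 198, Σt = 16, Σ1 = 5.
Right-hand side: Σt^2·y = -21364, Σt·y = -2266, Σy = -237.
So MᵀM·[a, b, c]ᵀ = Mᵀy: [[16674, 1702, 198]; [1702, 198, 16]; [198, 16, 5]]·[a, b, c]ᵀ = [-21364, -2266, -237]ᵀ.
Inverting the 3×3 Gram matrix, [a, b, c]ᵀ = [-92355/97022, -324239/97022, 47990/48511]ᵀ.

a = -0.952, b = -3.342, c = 0.989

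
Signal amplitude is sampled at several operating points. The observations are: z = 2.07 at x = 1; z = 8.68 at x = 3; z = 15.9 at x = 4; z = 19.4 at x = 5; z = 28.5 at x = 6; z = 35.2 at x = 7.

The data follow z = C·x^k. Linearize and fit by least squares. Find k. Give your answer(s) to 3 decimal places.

k = 1.460

With ln zᵢ as the transformed response and ln xᵢ as the regressor:
XᵀX = [[12.7160, 7.8320]; [7.8320, 6]], rhs = [23.9132, 15.5311]ᵀ  (here Σln x = 7.8320, Σ(ln x)² = 12.7160, Σln z = 15.5311, Σln x·ln z = 23.9132).
Solving (det = 14.9557): k = 1.46026, ln C = 0.68239.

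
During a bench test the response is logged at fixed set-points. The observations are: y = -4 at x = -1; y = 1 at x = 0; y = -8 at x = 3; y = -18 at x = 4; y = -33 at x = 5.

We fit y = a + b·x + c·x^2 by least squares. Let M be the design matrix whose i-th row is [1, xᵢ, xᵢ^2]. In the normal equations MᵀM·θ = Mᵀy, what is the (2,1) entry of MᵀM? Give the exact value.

11

Row 2 ↔ basis x, column 1 ↔ basis 1, so (MᵀM)_{2,1} = Σᵢ x = (-1)·(1) + (0)·(1) + (3)·(1) + (4)·(1) + (5)·(1) = 11.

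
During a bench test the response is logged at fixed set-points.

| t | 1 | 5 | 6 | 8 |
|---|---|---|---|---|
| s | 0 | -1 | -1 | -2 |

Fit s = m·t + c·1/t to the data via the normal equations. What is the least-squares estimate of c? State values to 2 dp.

The normal equations are: 126·m + 4·c = -27;  4·m + (15601/14400)·c = -37/60.
(Σt·t = 126, Σt·1/t = 4, Σ1/t·1/t = 15601/14400, Σt·s = -27, Σ1/t·s = -37/60.)
Determinant 126·(15601/14400) − 4² = 96407/800.
m = ((-27)·(15601/14400) − 4·(-37/60))/(96407/800) = -128569/578442; c = (126·(-37/60) − 4·(-27))/(96407/800) = 24240/96407.

c = 0.25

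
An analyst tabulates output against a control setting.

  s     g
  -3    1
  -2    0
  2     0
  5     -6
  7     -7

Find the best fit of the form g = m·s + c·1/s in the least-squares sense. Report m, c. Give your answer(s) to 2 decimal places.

Normal-equation sums: Σs·s = 91, Σs·1/s = 5, Σ1/s·1/s = 14807/22050.
Right-hand side: Σs·g = -82, Σ1/s·g = -38/15.
So XᵀX·[m, c]ᵀ = Xᵀg: [[91, 5]; [5, 14807/22050]]·[m, c]ᵀ = [-82, -38/15]ᵀ.
Eliminating c: (14807/22050)·(row 1) − 5·(row 2) gives (113741/3150)·m = (14807/22050)·(-82) − 5·(-38/15) = -467437/11025, so m = -934874/796187.
Then c = ((-38/15) − 5·(-934874/796187))/(14807/22050) = 565320/113741.

m = -1.17, c = 4.97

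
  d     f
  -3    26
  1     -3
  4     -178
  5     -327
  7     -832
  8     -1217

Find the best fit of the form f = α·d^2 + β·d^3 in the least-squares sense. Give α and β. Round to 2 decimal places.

From the data, Σd^2·d^2 = 7460, Σd^2·d^3 = 53482, Σd^3·d^3 = 400244.
Right-hand side: Σd^2·f = -129448, Σd^3·f = -961452.
Δ = 7460·400244 − 53482² = 125495916.
α = ((-129448)·400244 − 53482·(-961452))/125495916 = -7507874/2413383; β = (7460·(-961452) − 53482·(-129448))/125495916 = -62323496/31373979.

α = -3.11, β = -1.99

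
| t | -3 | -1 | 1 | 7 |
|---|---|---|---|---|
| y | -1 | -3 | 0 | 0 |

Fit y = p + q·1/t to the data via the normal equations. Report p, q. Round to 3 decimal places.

p = -0.929, q = 1.481

Sums needed: Σ1 = 4, Σ1/t = -4/21, Σ1/t·1/t = 940/441.
Moment sums: Σy = -4, Σ1/t·y = 10/3.
AᵀA·[p, q]ᵀ = Aᵀy becomes [[4, -4/21]; [-4/21, 940/441]]·[p, q]ᵀ = [-4, 10/3]ᵀ.
Determinant 4·(940/441) − (-4/21)² = 416/49.
p = ((-4)·(940/441) − (-4/21)·(10/3))/(416/49) = -145/156; q = (4·(10/3) − (-4/21)·(-4))/(416/49) = 77/52.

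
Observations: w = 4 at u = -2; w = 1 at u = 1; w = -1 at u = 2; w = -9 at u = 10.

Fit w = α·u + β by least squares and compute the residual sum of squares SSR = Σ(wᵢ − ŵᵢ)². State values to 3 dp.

SSR = 0.463

Sums needed: Σu·u = 109, Σu = 11, Σ1 = 4.
For Aᵀw: Σu·w = -99, Σw = -5.
Normal equations: [[109, 11]; [11, 4]]·[α, β]ᵀ = [-99, -5]ᵀ.
Eliminating β: 4·(row 1) − 11·(row 2) gives 315·α = 4·(-99) − 11·(-5) = -341, so α = -341/315.
Then β = ((-5) − 11·(-341/315))/4 = 544/315.
Residuals: 34/315, 16/45, -59/105, 31/315; SSR = 146/315.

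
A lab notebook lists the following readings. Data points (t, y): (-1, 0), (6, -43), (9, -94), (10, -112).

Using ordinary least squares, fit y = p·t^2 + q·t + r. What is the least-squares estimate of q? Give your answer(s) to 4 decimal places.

Compute the Gram sums: Σt^2·t^2 = 17858, Σt^2·t = 1944, Σt^2 = 218, Σt·t = 218, Σt = 24, Σ1 = 4.
Moment sums: Σt^2·y = -20362, Σt·y = -2224, Σy = -249.
Row-reducing yields p = -38291/37802, q = -21908/18901, r = -3419/37802.

q = -1.1591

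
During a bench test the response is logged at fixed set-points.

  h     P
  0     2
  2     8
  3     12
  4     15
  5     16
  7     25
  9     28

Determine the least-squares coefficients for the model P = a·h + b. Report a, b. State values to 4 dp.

a = 2.9716, b = 2.4072

With design matrix M, MᵀM = [[184, 30]; [30, 7]] and MᵀP = [619, 106]ᵀ.
Δ = 184·7 − 30² = 388.
a = (619·7 − 30·106)/388 = 1153/388; b = (184·106 − 30·619)/388 = 467/194.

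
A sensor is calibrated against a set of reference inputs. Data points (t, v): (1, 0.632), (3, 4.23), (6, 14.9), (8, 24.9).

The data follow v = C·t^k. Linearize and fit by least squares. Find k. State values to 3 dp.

Linearized form: ln v = k·ln t + ln C. From the 4 transformed points,
Σln t = 4.9698, Σ(ln t)² = 8.7414, Σln v = 6.8996, Σln t·ln v = 13.1097.
Equations: 8.7414·k + 4.9698·ln C = 13.1097;  4.9698·k + 4·ln C = 6.8996.
Solving (det = 10.2667): k = 1.76780, ln C = -0.47152.

k = 1.768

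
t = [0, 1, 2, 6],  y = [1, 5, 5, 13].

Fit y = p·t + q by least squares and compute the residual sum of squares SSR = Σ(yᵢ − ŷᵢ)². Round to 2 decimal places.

SSR = 2.70

From the data, Σt·t = 41, Σt = 9, Σ1 = 4.
Moment sums: Σt·y = 93, Σy = 24.
So MᵀM·[p, q]ᵀ = Mᵀy: [[41, 9]; [9, 4]]·[p, q]ᵀ = [93, 24]ᵀ.
Eliminating q: 4·(row 1) − 9·(row 2) gives 83·p = 4·93 − 9·24 = 156, so p = 156/83.
Then q = (24 − 9·(156/83))/4 = 147/83.
Residuals: -64/83, 112/83, -44/83, -4/83; SSR = 224/83.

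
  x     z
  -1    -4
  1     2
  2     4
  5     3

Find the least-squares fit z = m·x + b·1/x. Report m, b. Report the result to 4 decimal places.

Compute the Gram sums: Σx·x = 31, Σx·1/x = 4, Σ1/x·1/x = 229/100.
Right-hand side: Σx·z = 29, Σ1/x·z = 43/5.
det = 31·(229/100) − 4² = 5499/100.
m = (29·(229/100) − 4·(43/5))/(5499/100) = 1067/1833; b = (31·(43/5) − 4·29)/(5499/100) = 5020/1833.

m = 0.5821, b = 2.7387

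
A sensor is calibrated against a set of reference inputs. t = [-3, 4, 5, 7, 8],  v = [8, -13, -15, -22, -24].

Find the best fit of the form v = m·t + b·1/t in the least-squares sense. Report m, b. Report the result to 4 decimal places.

Sums needed: Σt·t = 163, Σt·1/t = 5, Σ1/t·1/t = 176149/705600.
For Xᵀv: Σt·v = -497, Σ1/t·v = -1265/84.
XᵀX·[m, b]ᵀ = Xᵀv becomes [[163, 5]; [5, 176149/705600]]·[m, b]ᵀ = [-497, -1265/84]ᵀ.
Eliminating b: (176149/705600)·(row 1) − 5·(row 2) gives (11072287/705600)·m = (176149/705600)·(-497) − 5·(-1265/84) = -4916579/100800, so m = -34416053/11072287.
Then b = ((-1265/84) − 5·(-34416053/11072287))/(176149/705600) = 21378000/11072287.

m = -3.1083, b = 1.9308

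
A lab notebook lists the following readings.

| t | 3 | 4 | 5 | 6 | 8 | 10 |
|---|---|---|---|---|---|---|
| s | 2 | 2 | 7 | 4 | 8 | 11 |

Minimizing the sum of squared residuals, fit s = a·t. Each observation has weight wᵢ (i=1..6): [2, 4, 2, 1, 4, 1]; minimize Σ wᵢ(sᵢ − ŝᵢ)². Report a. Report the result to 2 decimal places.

Normal-equation sums: Σwᵢ·t·t = 524.
Moment sums: Σwᵢ·t·s = 504.
Hence a = 504 / 524 ≈ 0.961832.

a = 0.96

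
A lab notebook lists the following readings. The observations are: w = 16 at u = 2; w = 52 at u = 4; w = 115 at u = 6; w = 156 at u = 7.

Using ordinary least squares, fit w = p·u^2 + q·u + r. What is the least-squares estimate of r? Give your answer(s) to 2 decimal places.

AᵀA·[p, q, r]ᵀ = Aᵀw reads: 3969·p + 631·q + 105·r = 12680;  631·p + 105·q + 19·r = 2022;  105·p + 19·q + 4·r = 339.
(Σu^2·u^2 = 3969, Σu^2·u = 631, Σu^2 = 105, Σu·u = 105, Σu = 19, Σ1 = 4, Σu^2·w = 12680, Σu·w = 2022, Σw = 339.)
Inverting the 3×3 Gram matrix, [p, q, r]ᵀ = [2639/796, -1441/796, 1258/199]ᵀ.

r = 6.32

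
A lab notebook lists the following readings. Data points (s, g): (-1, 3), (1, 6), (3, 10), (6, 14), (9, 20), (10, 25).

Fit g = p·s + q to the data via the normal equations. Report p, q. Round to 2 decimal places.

The normal equations are: 228·p + 28·q = 547;  28·p + 6·q = 78.
(Σs·s = 228, Σs = 28, Σ1 = 6, Σs·g = 547, Σg = 78.)
Eliminating q: 6·(row 1) − 28·(row 2) gives 584·p = 6·547 − 28·78 = 1098, so p = 549/292.
Then q = (78 − 28·(549/292))/6 = 617/146.

p = 1.88, q = 4.23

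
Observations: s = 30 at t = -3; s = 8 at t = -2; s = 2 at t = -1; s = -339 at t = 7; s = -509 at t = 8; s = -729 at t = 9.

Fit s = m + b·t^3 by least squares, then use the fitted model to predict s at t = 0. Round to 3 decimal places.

ŝ = 1.839

From the data, Σ1 = 6, Σt^3 = 1548, Σt^3·t^3 = 912028.
For Xᵀs: Σs = -1537, Σt^3·s = -909202.
Normal equations: [[6, 1548]; [1548, 912028]]·[m, b]ᵀ = [-1537, -909202]ᵀ.
Eliminating b: 912028·(row 1) − 1548·(row 2) gives 3075864·m = 912028·(-1537) − 1548·(-909202) = 5657660, so m = 1414415/768966.
Then b = ((-909202) − 1548·(1414415/768966))/912028 = -128164/128161.
At t = 0: ŝ = (1414415/768966)·(1) + (-128164/128161)·(0) = 1414415/768966.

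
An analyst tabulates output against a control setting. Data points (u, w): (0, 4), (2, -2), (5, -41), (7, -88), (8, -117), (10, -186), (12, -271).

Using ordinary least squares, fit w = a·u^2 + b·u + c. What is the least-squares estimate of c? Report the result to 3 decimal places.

Setting ∂/∂a … = 0 gives: 37874·a + 3716·b + 386·c = -70457;  3716·a + 386·b + 44·c = -6873;  386·a + 44·b + 7·c = -701.
Inverting the 3×3 Gram matrix, [a, b, c]ᵀ = [-95033/48342, 30335/48342, 34768/8057]ᵀ.

c = 4.315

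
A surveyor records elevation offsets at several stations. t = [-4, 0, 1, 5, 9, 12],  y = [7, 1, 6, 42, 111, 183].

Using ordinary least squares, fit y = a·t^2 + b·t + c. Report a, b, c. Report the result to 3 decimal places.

a = 1.020, b = 2.889, c = 1.891

Forming AᵀA = [[28179, 2519, 267]; [2519, 267, 23]; [267, 23, 6]] and Aᵀy = [36511, 3383, 350]ᵀ gives AᵀA·[a, b, c]ᵀ = Aᵀy.
Inverting the 3×3 Gram matrix, [a, b, c]ᵀ = [1036861/1017024, 979421/339008, 240343/127128]ᵀ.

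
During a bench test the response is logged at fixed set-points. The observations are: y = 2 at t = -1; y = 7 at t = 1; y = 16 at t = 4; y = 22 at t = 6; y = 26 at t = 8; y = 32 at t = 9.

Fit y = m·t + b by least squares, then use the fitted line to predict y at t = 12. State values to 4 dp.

ŷ = 39.2258

Sums needed: Σt·t = 199, Σt = 27, Σ1 = 6.
And Σt·y = 697, Σy = 105.
XᵀX·[m, b]ᵀ = Xᵀy becomes [[199, 27]; [27, 6]]·[m, b]ᵀ = [697, 105]ᵀ.
det = 199·6 − 27² = 465.
m = (697·6 − 27·105)/465 = 449/155; b = (199·105 − 27·697)/465 = 692/155.
At t = 12: ŷ = (449/155)·(12) + (692/155)·(1) = 1216/31.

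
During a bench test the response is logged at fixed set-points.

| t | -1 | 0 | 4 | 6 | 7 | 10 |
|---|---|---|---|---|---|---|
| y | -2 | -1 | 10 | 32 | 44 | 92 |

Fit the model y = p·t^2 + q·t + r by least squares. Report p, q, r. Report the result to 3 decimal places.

Setting ∂/∂p … = 0 gives: 13954·p + 1622·q + 202·r = 12666;  1622·p + 202·q + 26·r = 1462;  202·p + 26·q + 6·r = 175.
Row-reducing yields p = 59827/61140, q = -3691/12228, r = -25159/10190.

p = 0.979, q = -0.302, r = -2.469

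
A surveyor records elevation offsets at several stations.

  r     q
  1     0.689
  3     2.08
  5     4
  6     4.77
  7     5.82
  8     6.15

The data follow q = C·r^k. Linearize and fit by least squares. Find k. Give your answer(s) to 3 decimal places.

Linearized form: ln q = k·ln r + ln C. From the 6 transformed points,
XᵀX = [[15.1183, 8.5252]; [8.5252, 6]], rhs = [13.0396, 6.8862]ᵀ  (here Σln r = 8.5252, Σ(ln r)² = 15.1183, Σln q = 6.8862, Σln r·ln q = 13.0396).
Slope k = (n·Σln r·ln q − Σln r·Σln q)/(n·Σ(ln r)² − (Σln r)²) = (6·13.0396 − 8.5252·6.8862)/18.0313 = 1.08319; ln C = (Σln q − k·Σln r)/n = -0.39136.

k = 1.083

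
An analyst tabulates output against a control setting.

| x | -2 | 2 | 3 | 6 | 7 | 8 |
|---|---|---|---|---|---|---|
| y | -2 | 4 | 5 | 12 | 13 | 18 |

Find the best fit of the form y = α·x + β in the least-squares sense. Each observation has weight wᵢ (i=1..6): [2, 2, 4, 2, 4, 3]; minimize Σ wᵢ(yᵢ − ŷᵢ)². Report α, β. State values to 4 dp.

Normal-equation sums: Σwᵢ·x·x = 512, Σwᵢ·x = 76, Σwᵢ·1 = 17.
For MᵀWy: Σwᵢ·x·y = 1024, Σwᵢ·y = 154.
So MᵀWM·[α, β]ᵀ = MᵀWy: [[512, 76]; [76, 17]]·[α, β]ᵀ = [1024, 154]ᵀ.
Determinant 512·17 − 76² = 2928.
α = (1024·17 − 76·154)/2928 = 713/366; β = (512·154 − 76·1024)/2928 = 64/183.

α = 1.9481, β = 0.3497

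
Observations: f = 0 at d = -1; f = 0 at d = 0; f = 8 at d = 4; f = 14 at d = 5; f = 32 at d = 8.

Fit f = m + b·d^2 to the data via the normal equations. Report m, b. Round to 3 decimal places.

m = 0.077, b = 0.506

Setting ∂/∂m … = 0 gives: 5·m + 106·b = 54;  106·m + 4978·b = 2526.
(Σ1 = 5, Σd^2 = 106, Σd^2·d^2 = 4978, Σf = 54, Σd^2·f = 2526.)
Δ = 5·4978 − 106² = 13654.
m = (54·4978 − 106·2526)/13654 = 528/6827; b = (5·2526 − 106·54)/13654 = 3453/6827.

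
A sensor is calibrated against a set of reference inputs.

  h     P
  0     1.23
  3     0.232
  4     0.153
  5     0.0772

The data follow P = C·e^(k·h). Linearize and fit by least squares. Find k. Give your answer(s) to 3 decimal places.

Linearized form: ln P = k·h + ln C. From the 4 transformed points,
Σh = 12.0000, Σ(h)² = 50.0000, Σln P = -5.6927, Σh·ln P = -24.6991.
Equations: 50.0000·k + 12.0000·ln C = -24.6991;  12.0000·k + 4·ln C = -5.6927.
Solving (det = 56.0000): k = -0.54436, ln C = 0.20992.

k = -0.544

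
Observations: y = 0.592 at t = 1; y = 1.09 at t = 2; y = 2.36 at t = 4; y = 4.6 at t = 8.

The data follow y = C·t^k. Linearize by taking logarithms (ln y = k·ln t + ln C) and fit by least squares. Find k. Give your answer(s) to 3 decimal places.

k = 0.999

Taking logs, ln y = k·ln t + ln C, so regress ln y on ln t.
Over the data: Σln t = 4.1589, Σ(ln t)² = 6.7263, Σln y = 1.9466, Σln t·ln y = 4.4234.
Normal system: [[6.7263, 4.1589]; [4.1589, 4]]·[k, ln C]ᵀ = [4.4234, 1.9466]ᵀ.
Solving (det = 9.6091): k = 0.99884, ln C = -0.55185.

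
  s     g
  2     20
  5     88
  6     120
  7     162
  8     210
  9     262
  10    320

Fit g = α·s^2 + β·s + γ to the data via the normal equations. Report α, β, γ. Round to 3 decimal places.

XᵀX·[α, β, γ]ᵀ = Xᵀg reads: 24995·α + 2933·β + 359·γ = 81200;  2933·α + 359·β + 47·γ = 9572;  359·α + 47·β + 7·γ = 1182.
Inverting the 3×3 Gram matrix, [α, β, γ]ᵀ = [22747/7483, 8131/7483, 42368/7483]ᵀ.

α = 3.040, β = 1.087, γ = 5.662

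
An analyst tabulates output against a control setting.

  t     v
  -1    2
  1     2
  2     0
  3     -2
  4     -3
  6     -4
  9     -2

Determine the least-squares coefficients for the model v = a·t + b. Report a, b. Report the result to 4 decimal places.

a = -0.5478, b = 0.8783

MᵀM·[a, b]ᵀ = Mᵀv reads: 148·a + 24·b = -60;  24·a + 7·b = -7.
Determinant 148·7 − 24² = 460.
a = ((-60)·7 − 24·(-7))/460 = -63/115; b = (148·(-7) − 24·(-60))/460 = 101/115.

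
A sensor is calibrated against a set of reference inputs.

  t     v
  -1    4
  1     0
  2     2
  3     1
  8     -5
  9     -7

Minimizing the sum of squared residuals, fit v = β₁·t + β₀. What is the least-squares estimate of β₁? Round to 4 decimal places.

β₁ = -1.0294

The normal system MᵀM·[β₁, β₀]ᵀ = Mᵀv is [[160, 22]; [22, 6]]·[β₁, β₀]ᵀ = [-100, -5]ᵀ.
Δ = 160·6 − 22² = 476.
β₁ = ((-100)·6 − 22·(-5))/476 = -35/34; β₀ = (160·(-5) − 22·(-100))/476 = 50/17.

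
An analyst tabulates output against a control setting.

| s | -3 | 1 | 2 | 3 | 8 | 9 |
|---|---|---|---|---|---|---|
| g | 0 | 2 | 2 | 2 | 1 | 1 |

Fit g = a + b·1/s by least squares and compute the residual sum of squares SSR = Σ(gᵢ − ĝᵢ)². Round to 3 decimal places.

Sums needed: Σ1 = 6, Σ1/s = 125/72, Σ1/s·1/s = 7777/5184.
For Xᵀg: Σg = 8, Σ1/s·g = 281/72.
Δ = 6·(7777/5184) − (125/72)² = 31037/5184.
a = (8·(7777/5184) − (125/72)·(281/72))/(31037/5184) = 27091/31037; b = (6·(281/72) − (125/72)·8)/(31037/5184) = 49392/31037.
Residuals: -10627/31037, -14409/31037, 10287/31037, 18519/31037, -2228/31037, -1542/31037; SSR = 25024/31037.

SSR = 0.806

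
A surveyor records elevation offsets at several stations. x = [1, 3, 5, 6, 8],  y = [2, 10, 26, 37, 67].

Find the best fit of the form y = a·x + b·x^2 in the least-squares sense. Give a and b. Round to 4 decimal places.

a = 0.1305, b = 1.0243

Compute the Gram sums: Σx·x = 135, Σx·x^2 = 881, Σx^2·x^2 = 6099.
Right-hand side: Σx·y = 920, Σx^2·y = 6362.
So AᵀA·[a, b]ᵀ = Aᵀy: [[135, 881]; [881, 6099]]·[a, b]ᵀ = [920, 6362]ᵀ.
det = 135·6099 − 881² = 47204.
a = (920·6099 − 881·6362)/47204 = 3079/23602; b = (135·6362 − 881·920)/47204 = 24175/23602.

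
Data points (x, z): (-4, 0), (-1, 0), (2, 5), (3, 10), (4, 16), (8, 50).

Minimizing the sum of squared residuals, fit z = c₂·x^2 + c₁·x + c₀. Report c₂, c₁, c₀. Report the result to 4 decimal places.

From the data, Σx^2·x^2 = 4706, Σx^2·x = 546, Σx^2 = 110, Σx·x = 110, Σx = 12, Σ1 = 6.
Moment sums: Σx^2·z = 3566, Σx·z = 504, Σz = 81.
AᵀA·[c₂, c₁, c₀]ᵀ = Aᵀz becomes [[4706, 546, 110]; [546, 110, 12]; [110, 12, 6]]·[c₂, c₁, c₀]ᵀ = [3566, 504, 81]ᵀ.
Inverting the 3×3 Gram matrix, [c₂, c₁, c₀]ᵀ = [101211/187510, 362019/187510, -24094/93755]ᵀ.

c₂ = 0.5398, c₁ = 1.9307, c₀ = -0.2570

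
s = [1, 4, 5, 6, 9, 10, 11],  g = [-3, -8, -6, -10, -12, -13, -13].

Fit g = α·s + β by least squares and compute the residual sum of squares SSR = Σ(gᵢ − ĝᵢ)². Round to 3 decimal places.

Normal-equation sums: Σs·s = 380, Σs = 46, Σ1 = 7.
For Mᵀg: Σs·g = -506, Σg = -65.
Normal equations: [[380, 46]; [46, 7]]·[α, β]ᵀ = [-506, -65]ᵀ.
Determinant 380·7 − 46² = 544.
α = ((-506)·7 − 46·(-65))/544 = -69/68; β = (380·(-65) − 46·(-506))/544 = -89/34.
Residuals: 43/68, -45/34, 115/68, -22/17, -1/4, -4/17, 53/68; SSR = 126/17.

SSR = 7.412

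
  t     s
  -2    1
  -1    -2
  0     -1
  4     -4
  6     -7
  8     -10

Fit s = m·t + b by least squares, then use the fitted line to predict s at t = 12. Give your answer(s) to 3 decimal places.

ŝ = -12.992

Setting ∂/∂m … = 0 gives: 121·m + 15·b = -138;  15·m + 6·b = -23.
(Σt·t = 121, Σt = 15, Σ1 = 6, Σt·s = -138, Σs = -23.)
Eliminating b: 6·(row 1) − 15·(row 2) gives 501·m = 6·(-138) − 15·(-23) = -483, so m = -161/167.
Then b = ((-23) − 15·(-161/167))/6 = -713/501.
At t = 12: ŝ = (-161/167)·(12) + (-713/501)·(1) = -6509/501.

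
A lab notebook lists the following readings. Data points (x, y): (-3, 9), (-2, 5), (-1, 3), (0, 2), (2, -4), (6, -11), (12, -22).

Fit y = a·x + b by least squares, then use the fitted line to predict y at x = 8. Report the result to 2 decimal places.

Sums needed: Σx·x = 198, Σx = 14, Σ1 = 7.
And Σx·y = -378, Σy = -18.
So MᵀM·[a, b]ᵀ = Mᵀy: [[198, 14]; [14, 7]]·[a, b]ᵀ = [-378, -18]ᵀ.
Eliminating b: 7·(row 1) − 14·(row 2) gives 1190·a = 7·(-378) − 14·(-18) = -2394, so a = -171/85.
Then b = ((-18) − 14·(-171/85))/7 = 864/595.
At x = 8: ŷ = (-171/85)·(8) + (864/595)·(1) = -8712/595.

ŷ = -14.64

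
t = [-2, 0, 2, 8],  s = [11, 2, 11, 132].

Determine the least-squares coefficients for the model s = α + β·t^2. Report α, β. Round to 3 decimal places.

α = 2.593, β = 2.023

From the data, Σ1 = 4, Σt^2 = 72, Σt^2·t^2 = 4128.
Moment sums: Σs = 156, Σt^2·s = 8536.
Normal equations: [[4, 72]; [72, 4128]]·[α, β]ᵀ = [156, 8536]ᵀ.
Δ = 4·4128 − 72² = 11328.
α = (156·4128 − 72·8536)/11328 = 153/59; β = (4·8536 − 72·156)/11328 = 358/177.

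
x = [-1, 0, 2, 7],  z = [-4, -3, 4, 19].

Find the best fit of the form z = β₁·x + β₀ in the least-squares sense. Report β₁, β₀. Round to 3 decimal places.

β₁ = 2.974, β₀ = -1.947

With design matrix M, MᵀM = [[54, 8]; [8, 4]] and Mᵀz = [145, 16]ᵀ.
Δ = 54·4 − 8² = 152.
β₁ = (145·4 − 8·16)/152 = 113/38; β₀ = (54·16 − 8·145)/152 = -37/19.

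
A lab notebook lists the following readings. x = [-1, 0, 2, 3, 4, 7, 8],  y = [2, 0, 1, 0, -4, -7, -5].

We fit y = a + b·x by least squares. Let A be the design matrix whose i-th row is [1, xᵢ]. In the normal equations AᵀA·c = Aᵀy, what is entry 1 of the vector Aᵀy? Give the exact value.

Entry 1 ↔ basis 1, so (Aᵀy)_{1} = Σᵢ yᵢ = (1)·(2) + (1)·(0) + (1)·(1) + (1)·(0) + (1)·(-4) + (1)·(-7) + (1)·(-5) = -13.

-13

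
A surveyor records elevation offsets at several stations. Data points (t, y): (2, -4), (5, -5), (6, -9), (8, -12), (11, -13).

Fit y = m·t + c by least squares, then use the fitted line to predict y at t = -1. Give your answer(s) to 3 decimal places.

ŷ = -0.283

Setting ∂/∂m … = 0 gives: 250·m + 32·c = -326;  32·m + 5·c = -43.
(Σt·t = 250, Σt = 32, Σ1 = 5, Σt·y = -326, Σy = -43.)
Determinant 250·5 − 32² = 226.
m = ((-326)·5 − 32·(-43))/226 = -127/113; c = (250·(-43) − 32·(-326))/226 = -159/113.
At t = -1: ŷ = (-127/113)·(-1) + (-159/113)·(1) = -32/113.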